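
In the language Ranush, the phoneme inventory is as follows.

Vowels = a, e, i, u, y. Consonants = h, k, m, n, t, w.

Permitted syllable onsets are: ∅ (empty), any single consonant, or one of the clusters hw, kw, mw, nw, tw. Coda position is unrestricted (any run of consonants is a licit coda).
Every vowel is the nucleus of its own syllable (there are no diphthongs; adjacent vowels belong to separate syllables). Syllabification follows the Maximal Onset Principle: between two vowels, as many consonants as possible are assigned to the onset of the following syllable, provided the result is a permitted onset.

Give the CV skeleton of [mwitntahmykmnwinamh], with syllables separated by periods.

CCVCC.CVC.CVCC.CCV.CVCC

Nuclei (vowels): i, a, y, i, a → 5 syllables.
/i…a/ gap (V1→V2): /tnt/ splits as /tn/ + /t/ (/t/ is the longest suffix that is a licit onset).
/a…y/ gap (V2→V3): cluster /hm/ — the longest permitted-onset suffix is /m/; onset = /m/, preceding coda = /h/.
/y…i/ gap (V3→V4): /kmnw/; trying suffixes from longest down, /nw/ is the first permitted one, so coda /km/ | onset /nw/.
/i…a/ gap (V4→V5): /n/ → onset of the next syllable (single consonants are always licit onsets).
Syllabification: mwitn.tah.mykm.nwi.namh.
Mapping each syllable to C/V: /mwitn/ → CCVCC, /tah/ → CVC, /mykm/ → CVCC, /nwi/ → CCV, /namh/ → CVCC.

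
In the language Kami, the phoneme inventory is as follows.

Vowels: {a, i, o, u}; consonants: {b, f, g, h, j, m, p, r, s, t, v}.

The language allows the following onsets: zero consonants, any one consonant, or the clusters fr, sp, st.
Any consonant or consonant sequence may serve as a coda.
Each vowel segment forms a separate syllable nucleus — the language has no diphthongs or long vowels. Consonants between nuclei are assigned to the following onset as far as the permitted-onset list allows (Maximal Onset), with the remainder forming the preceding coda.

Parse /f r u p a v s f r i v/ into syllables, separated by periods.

Nuclei (vowels): u, a, i → 3 syllables.
Between /u/ (V1) and /a/ (V2): /p/ is a single consonant, so it becomes the next onset.
Between /a/ (V2) and /i/ (V3): /vsfr/ splits as /vs/ + /fr/ (/fr/ is the longest suffix that is a licit onset).

fru.pavs.friv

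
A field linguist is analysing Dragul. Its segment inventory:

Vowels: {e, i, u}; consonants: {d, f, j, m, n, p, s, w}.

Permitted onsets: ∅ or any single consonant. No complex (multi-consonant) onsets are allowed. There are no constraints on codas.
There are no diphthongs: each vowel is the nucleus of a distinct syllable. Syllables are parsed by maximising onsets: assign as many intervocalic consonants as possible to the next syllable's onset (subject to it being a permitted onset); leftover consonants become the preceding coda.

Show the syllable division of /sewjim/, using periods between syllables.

Nuclei (vowels): e, i → 2 syllables.
/e…i/ gap (V1→V2): cluster /wj/ — the longest permitted-onset suffix is /j/; onset = /j/, preceding coda = /w/.

sew.jim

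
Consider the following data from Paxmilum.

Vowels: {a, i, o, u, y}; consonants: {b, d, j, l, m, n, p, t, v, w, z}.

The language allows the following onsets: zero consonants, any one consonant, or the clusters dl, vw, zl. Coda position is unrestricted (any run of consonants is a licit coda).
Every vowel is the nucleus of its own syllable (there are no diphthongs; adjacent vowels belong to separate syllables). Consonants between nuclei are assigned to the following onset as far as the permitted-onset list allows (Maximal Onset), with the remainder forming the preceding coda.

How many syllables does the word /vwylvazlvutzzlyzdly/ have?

Vowels present: y, a, u, y, y; each is a nucleus, giving 5 syllables.

5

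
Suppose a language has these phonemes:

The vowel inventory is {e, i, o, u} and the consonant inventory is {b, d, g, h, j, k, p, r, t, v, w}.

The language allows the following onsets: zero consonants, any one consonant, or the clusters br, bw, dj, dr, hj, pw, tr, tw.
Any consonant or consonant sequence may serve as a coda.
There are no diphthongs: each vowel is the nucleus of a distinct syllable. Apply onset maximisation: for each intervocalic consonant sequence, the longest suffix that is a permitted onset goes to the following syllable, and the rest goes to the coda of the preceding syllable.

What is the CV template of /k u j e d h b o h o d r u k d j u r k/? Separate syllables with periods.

The vowels are u, e, o, o, u, u — 6 nuclei, so 6 syllables.
Between /u/ (V1) and /e/ (V2): /j/ → onset of the next syllable (single consonants are always licit onsets).
Between /e/ (V2) and /o/ (V3): /dhb/ — longest licit onset from the right is /b/, leaving /dh/ as coda.
Between /o/ (V3) and /o/ (V4): /h/ → onset of the next syllable (single consonants are always licit onsets).
Between /o/ (V4) and /u/ (V5): /dr/ is a licit onset in full, so it all attaches to the next syllable.
Between /u/ (V5) and /u/ (V6): cluster /kdj/ — the longest permitted-onset suffix is /dj/; onset = /dj/, preceding coda = /k/.
Result: ku.jedh.bo.ho.druk.djurk.
Mapping each syllable to C/V: /ku/ → CV, /jedh/ → CVCC, /bo/ → CV, /ho/ → CV, /druk/ → CCVC, /djurk/ → CCVCC.

CV.CVCC.CV.CV.CCVC.CCVCC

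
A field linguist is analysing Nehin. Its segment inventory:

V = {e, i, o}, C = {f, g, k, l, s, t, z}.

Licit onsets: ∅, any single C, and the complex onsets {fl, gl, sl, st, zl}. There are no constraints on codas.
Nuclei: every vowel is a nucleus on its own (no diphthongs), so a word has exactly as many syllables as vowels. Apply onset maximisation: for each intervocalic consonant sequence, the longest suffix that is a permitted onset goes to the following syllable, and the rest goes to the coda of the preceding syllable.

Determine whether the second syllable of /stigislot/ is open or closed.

Nuclei (vowels): i, i, o → 3 syllables.
V1 /i/ – V2 /i/: just /g/ — single C goes to the following onset.
V2 /i/ – V3 /o/: cluster /sl/ — /sl/ is itself a permitted onset, so the whole cluster goes right; preceding coda = ∅.
So the parse is sti.gi.slot.
Syllable 2 is /gi/; it ends in its nucleus with no coda, so it is open.

open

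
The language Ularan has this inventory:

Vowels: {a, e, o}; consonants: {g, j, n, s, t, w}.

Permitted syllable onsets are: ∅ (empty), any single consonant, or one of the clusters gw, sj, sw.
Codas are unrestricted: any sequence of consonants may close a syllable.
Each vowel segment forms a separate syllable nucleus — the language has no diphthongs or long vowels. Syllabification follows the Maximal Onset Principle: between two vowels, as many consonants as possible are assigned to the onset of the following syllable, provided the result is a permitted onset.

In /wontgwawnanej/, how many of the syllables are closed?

3

Nuclei (vowels): o, a, a, e → 4 syllables.
Between /o/ (V1) and /a/ (V2): cluster /ntgw/ — the longest permitted-onset suffix is /gw/; onset = /gw/, preceding coda = /nt/.
Between /a/ (V2) and /a/ (V3): /wn/; trying suffixes from longest down, /n/ is the first permitted one, so coda /w/ | onset /n/.
Between /a/ (V3) and /e/ (V4): /n/ → onset of the next syllable (single consonants are always licit onsets).
Putting it together: wont.gwaw.na.nej.
Classifying each syllable: /wont/ (closed), /gwaw/ (closed), /na/ (open), /nej/ (closed).
Closed syllables: 3.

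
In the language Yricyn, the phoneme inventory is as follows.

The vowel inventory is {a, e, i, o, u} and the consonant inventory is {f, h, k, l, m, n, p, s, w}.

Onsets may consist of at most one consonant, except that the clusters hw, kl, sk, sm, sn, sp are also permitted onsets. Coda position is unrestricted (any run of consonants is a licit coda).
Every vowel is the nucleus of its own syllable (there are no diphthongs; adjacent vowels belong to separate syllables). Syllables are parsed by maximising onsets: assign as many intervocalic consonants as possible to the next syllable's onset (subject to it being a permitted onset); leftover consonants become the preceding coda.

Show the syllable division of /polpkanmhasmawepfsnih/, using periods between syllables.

The vowels are o, a, a, a, e, i — 6 nuclei, so 6 syllables.
/o…a/ gap (V1→V2): /lpk/ — longest licit onset from the right is /k/, leaving /lp/ as coda.
/a…a/ gap (V2→V3): /nmh/; trying suffixes from longest down, /h/ is the first permitted one, so coda /nm/ | onset /h/.
/a…a/ gap (V3→V4): /sm/ is a licit onset in full, so it all attaches to the next syllable.
/a…e/ gap (V4→V5): /w/ is a single consonant, so it becomes the next onset.
/e…i/ gap (V5→V6): cluster /pfsn/ — the longest permitted-onset suffix is /sn/; onset = /sn/, preceding coda = /pf/.

polp.kanm.ha.sma.wepf.snih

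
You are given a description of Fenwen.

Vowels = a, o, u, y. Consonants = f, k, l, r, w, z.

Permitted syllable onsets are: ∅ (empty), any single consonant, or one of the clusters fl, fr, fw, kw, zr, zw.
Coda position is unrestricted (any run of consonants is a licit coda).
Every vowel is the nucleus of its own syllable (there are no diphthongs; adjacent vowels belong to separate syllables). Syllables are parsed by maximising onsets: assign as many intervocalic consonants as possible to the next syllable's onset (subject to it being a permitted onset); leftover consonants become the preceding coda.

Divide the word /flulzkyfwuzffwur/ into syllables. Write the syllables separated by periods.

The vowels are u, y, u, u — 4 nuclei, so 4 syllables.
σ1/σ2 boundary: /lzk/; trying suffixes from longest down, /k/ is the first permitted one, so coda /lz/ | onset /k/.
σ2/σ3 boundary: cluster /fw/ — /fw/ is itself a permitted onset, so the whole cluster goes right; preceding coda = ∅.
σ3/σ4 boundary: cluster /zffw/ — the longest permitted-onset suffix is /fw/; onset = /fw/, preceding coda = /zf/.

flulz.ky.fwuzf.fwur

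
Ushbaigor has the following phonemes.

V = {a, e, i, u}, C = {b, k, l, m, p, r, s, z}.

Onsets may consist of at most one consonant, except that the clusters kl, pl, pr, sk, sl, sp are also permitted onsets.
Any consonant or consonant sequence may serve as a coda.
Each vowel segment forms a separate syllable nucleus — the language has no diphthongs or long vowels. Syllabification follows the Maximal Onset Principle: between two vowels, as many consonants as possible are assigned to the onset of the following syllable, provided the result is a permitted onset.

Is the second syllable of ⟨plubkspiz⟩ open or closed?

closed

The vowels are u, i — 2 nuclei, so 2 syllables.
/u…i/ gap (V1→V2): cluster /bksp/ — the longest permitted-onset suffix is /sp/; onset = /sp/, preceding coda = /bk/.
Syllabification: plubk.spiz.
Syllable 2 is /spiz/ with coda /z/, so it is closed.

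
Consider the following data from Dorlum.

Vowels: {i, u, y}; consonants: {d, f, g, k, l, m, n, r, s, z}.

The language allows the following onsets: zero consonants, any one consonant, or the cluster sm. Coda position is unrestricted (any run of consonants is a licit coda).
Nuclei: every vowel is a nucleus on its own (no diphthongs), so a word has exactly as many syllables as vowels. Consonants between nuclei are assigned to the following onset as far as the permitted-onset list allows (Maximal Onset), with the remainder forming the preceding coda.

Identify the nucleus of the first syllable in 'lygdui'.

The vowels are y, u, i — 3 nuclei, so 3 syllables.
The first nucleus (vowel 1 from the left) is /y/.

y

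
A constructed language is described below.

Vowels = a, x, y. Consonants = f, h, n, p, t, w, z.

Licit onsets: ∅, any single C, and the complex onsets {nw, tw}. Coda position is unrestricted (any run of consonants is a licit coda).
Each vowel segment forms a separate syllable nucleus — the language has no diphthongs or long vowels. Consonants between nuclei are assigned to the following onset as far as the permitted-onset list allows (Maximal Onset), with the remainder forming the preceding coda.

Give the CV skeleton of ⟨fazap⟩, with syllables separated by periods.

Vowels present: a, a; each is a nucleus, giving 2 syllables.
/a…a/ gap (V1→V2): just /z/ — single C goes to the following onset.
Putting it together: fa.zap.
Mapping each syllable to C/V: /fa/ → CV, /zap/ → CVC.

CV.CVC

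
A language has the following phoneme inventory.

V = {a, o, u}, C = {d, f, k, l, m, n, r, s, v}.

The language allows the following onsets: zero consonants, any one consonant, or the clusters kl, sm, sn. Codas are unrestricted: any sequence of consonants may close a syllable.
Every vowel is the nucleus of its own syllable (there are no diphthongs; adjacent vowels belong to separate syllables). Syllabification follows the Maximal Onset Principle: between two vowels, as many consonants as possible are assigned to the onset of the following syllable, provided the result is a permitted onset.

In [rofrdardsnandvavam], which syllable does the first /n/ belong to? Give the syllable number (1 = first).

3

Nuclei (vowels): o, a, a, a, a → 5 syllables.
Between /o/ (V1) and /a/ (V2): /frd/; trying suffixes from longest down, /d/ is the first permitted one, so coda /fr/ | onset /d/.
Between /a/ (V2) and /a/ (V3): /rdsn/ — longest licit onset from the right is /sn/, leaving /rd/ as coda.
Between /a/ (V3) and /a/ (V4): /ndv/ splits as /nd/ + /v/ (/v/ is the longest suffix that is a licit onset).
Between /a/ (V4) and /a/ (V5): /v/ is a single consonant, so it becomes the next onset.
So the parse is rofr.dard.snand.va.vam.
The first /n/ is in the onset of syllable 3 (/snand/).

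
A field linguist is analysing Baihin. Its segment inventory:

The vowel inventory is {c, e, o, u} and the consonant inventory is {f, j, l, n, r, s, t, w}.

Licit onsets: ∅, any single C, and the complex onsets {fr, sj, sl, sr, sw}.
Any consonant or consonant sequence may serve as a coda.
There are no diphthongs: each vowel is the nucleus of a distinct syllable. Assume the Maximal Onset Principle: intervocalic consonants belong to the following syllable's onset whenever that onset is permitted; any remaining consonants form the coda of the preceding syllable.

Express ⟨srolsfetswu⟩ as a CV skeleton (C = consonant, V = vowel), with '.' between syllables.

CCVCC.CVC.CCV

Vowels present: o, e, u; each is a nucleus, giving 3 syllables.
Between /o/ (V1) and /e/ (V2): cluster /lsf/ — the longest permitted-onset suffix is /f/; onset = /f/, preceding coda = /ls/.
Between /e/ (V2) and /u/ (V3): /tsw/; trying suffixes from longest down, /sw/ is the first permitted one, so coda /t/ | onset /sw/.
Putting it together: srols.fet.swu.
Mapping each syllable to C/V: /srols/ → CCVCC, /fet/ → CVC, /swu/ → CCV.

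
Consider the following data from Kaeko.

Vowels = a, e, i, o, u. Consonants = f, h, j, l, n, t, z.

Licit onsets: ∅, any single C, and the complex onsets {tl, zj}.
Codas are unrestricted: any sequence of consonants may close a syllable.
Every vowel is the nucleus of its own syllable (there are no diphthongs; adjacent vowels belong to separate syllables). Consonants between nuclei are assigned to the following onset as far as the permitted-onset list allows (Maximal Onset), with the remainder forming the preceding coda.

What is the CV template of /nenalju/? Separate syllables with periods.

CV.CVC.CV

Nuclei (vowels): e, a, u → 3 syllables.
V1 /e/ – V2 /a/: /n/ → onset of the next syllable (single consonants are always licit onsets).
V2 /a/ – V3 /u/: cluster /lj/ — the longest permitted-onset suffix is /j/; onset = /j/, preceding coda = /l/.
Putting it together: ne.nal.ju.
Mapping each syllable to C/V: /ne/ → CV, /nal/ → CVC, /ju/ → CV.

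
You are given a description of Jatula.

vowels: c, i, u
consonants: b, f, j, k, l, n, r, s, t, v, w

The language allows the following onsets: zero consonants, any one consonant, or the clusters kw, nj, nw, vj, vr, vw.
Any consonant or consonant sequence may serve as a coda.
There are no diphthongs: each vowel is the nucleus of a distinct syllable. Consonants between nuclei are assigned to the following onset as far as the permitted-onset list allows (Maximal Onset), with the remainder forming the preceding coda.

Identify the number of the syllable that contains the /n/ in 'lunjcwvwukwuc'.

2

Nuclei (vowels): u, c, u, u, c → 5 syllables.
V1 /u/ – V2 /c/: /nj/ is a licit onset in full, so it all attaches to the next syllable.
V2 /c/ – V3 /u/: /wvw/; trying suffixes from longest down, /vw/ is the first permitted one, so coda /w/ | onset /vw/.
V3 /u/ – V4 /u/: /kw/ — entire cluster is a permitted onset → onset /kw/, coda ∅.
V4 /u/ – V5 /c/: nothing intervenes; syllable break is V.V.
Result: lu.njcw.vwu.kwu.c.
The /n/ is in the onset of syllable 2 (/njcw/).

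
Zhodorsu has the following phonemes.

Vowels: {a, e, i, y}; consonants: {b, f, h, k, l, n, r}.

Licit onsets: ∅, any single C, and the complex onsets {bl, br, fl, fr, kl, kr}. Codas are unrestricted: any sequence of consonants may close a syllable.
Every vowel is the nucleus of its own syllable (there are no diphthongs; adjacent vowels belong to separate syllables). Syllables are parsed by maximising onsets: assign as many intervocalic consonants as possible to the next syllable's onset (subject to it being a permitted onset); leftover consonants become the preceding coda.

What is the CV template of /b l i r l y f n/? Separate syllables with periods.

Nuclei (vowels): i, y → 2 syllables.
/i…y/ gap (V1→V2): /rl/ splits as /r/ + /l/ (/l/ is the longest suffix that is a licit onset).
Putting it together: blir.lyfn.
Mapping each syllable to C/V: /blir/ → CCVC, /lyfn/ → CVCC.

CCVC.CVCC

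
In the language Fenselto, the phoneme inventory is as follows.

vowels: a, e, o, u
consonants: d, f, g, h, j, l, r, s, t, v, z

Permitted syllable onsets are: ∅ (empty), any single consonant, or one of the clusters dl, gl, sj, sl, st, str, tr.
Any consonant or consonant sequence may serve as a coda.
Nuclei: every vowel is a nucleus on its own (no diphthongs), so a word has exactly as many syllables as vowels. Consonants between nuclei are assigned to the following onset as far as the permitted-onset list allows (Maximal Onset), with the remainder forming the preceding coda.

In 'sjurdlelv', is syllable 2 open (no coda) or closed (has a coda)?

Nuclei (vowels): u, e → 2 syllables.
V1 /u/ – V2 /e/: cluster /rdl/ — the longest permitted-onset suffix is /dl/; onset = /dl/, preceding coda = /r/.
So the parse is sjur.dlelv.
Syllable 2 is /dlelv/ with coda /lv/, so it is closed.

closed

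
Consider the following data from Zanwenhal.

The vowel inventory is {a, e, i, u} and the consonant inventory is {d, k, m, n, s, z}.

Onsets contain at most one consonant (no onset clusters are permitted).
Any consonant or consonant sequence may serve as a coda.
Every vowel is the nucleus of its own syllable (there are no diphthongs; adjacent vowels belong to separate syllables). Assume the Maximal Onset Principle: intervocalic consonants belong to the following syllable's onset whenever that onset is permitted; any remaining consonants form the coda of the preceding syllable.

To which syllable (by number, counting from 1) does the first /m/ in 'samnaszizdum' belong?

The vowels are a, a, i, u — 4 nuclei, so 4 syllables.
V1 /a/ – V2 /a/: /mn/; trying suffixes from longest down, /n/ is the first permitted one, so coda /m/ | onset /n/.
V2 /a/ – V3 /i/: cluster /sz/ — the longest permitted-onset suffix is /z/; onset = /z/, preceding coda = /s/.
V3 /i/ – V4 /u/: /zd/ splits as /z/ + /d/ (/d/ is the longest suffix that is a licit onset).
Result: sam.nas.ziz.dum.
The first /m/ is in the coda of syllable 1 (/sam/).

1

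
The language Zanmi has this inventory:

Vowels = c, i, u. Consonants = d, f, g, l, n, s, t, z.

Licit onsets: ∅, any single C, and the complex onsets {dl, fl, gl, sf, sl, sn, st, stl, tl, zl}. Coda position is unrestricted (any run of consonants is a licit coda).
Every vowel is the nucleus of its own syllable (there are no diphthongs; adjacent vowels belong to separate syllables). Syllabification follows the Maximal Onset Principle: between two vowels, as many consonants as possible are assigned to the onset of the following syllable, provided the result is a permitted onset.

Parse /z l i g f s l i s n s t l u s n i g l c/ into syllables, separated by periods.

zligf.slisn.stlu.sni.glc

Nuclei (vowels): i, i, u, i, c → 5 syllables.
σ1/σ2 boundary: /gfsl/ — longest licit onset from the right is /sl/, leaving /gf/ as coda.
σ2/σ3 boundary: /snstl/; trying suffixes from longest down, /stl/ is the first permitted one, so coda /sn/ | onset /stl/.
σ3/σ4 boundary: /sn/ — entire cluster is a permitted onset → onset /sn/, coda ∅.
σ4/σ5 boundary: cluster /gl/ — /gl/ is itself a permitted onset, so the whole cluster goes right; preceding coda = ∅.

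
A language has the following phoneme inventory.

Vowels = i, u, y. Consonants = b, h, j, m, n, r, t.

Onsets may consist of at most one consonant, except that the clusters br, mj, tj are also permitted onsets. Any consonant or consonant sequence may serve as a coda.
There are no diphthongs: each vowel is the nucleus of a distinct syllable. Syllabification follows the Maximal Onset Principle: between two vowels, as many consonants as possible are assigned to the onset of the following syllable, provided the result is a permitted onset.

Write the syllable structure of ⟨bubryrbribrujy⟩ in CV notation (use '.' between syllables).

Nuclei (vowels): u, y, i, u, y → 5 syllables.
V1 /u/ – V2 /y/: cluster /br/ — /br/ is itself a permitted onset, so the whole cluster goes right; preceding coda = ∅.
V2 /y/ – V3 /i/: /rbr/; trying suffixes from longest down, /br/ is the first permitted one, so coda /r/ | onset /br/.
V3 /i/ – V4 /u/: /br/ is a licit onset in full, so it all attaches to the next syllable.
V4 /u/ – V5 /y/: /j/ is a single consonant, so it becomes the next onset.
Putting it together: bu.bryr.bri.bru.jy.
Mapping each syllable to C/V: /bu/ → CV, /bryr/ → CCVC, /bri/ → CCV, /bru/ → CCV, /jy/ → CV.

CV.CCVC.CCV.CCV.CV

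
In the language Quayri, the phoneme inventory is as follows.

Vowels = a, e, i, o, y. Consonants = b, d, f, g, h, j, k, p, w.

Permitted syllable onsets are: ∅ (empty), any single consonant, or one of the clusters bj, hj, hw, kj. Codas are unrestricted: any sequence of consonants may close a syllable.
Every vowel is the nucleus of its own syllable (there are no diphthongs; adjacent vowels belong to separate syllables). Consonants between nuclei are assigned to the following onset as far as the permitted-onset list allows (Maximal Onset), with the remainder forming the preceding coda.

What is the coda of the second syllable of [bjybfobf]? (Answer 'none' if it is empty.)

Nuclei (vowels): y, o → 2 syllables.
σ1/σ2 boundary: /bf/ splits as /b/ + /f/ (/f/ is the longest suffix that is a licit onset).
Putting it together: bjyb.fobf.
Syllable 2 is /fobf/: onset /f/, nucleus /o/, coda /bf/.

bf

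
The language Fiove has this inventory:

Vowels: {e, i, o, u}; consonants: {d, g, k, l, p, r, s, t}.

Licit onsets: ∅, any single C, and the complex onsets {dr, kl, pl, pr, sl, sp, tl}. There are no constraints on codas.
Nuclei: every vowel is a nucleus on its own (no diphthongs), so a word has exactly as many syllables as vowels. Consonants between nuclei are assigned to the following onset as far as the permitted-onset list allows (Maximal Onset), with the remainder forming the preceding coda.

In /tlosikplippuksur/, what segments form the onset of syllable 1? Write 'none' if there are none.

Vowels present: o, i, i, u, u; each is a nucleus, giving 5 syllables.
σ1/σ2 boundary: /s/ is a single consonant, so it becomes the next onset.
σ2/σ3 boundary: /kpl/ — longest licit onset from the right is /pl/, leaving /k/ as coda.
σ3/σ4 boundary: /pp/ — longest licit onset from the right is /p/, leaving /p/ as coda.
σ4/σ5 boundary: /ks/ splits as /k/ + /s/ (/s/ is the longest suffix that is a licit onset).
So the parse is tlo.sik.plip.puk.sur.
Syllable 1 is /tlo/: onset /tl/, nucleus /o/, coda ∅.

tl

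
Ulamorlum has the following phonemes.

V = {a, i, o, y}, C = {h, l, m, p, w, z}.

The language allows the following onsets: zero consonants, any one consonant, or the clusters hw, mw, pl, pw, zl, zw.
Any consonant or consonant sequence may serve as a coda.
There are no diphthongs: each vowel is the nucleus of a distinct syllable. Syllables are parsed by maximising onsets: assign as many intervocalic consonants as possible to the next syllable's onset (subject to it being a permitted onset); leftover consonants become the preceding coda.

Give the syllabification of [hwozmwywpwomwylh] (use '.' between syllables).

hwoz.mwyw.pwo.mwylh

Vowels present: o, y, o, y; each is a nucleus, giving 4 syllables.
/o…y/ gap (V1→V2): cluster /zmw/ — the longest permitted-onset suffix is /mw/; onset = /mw/, preceding coda = /z/.
/y…o/ gap (V2→V3): /wpw/ splits as /w/ + /pw/ (/pw/ is the longest suffix that is a licit onset).
/o…y/ gap (V3→V4): cluster /mw/ — /mw/ is itself a permitted onset, so the whole cluster goes right; preceding coda = ∅.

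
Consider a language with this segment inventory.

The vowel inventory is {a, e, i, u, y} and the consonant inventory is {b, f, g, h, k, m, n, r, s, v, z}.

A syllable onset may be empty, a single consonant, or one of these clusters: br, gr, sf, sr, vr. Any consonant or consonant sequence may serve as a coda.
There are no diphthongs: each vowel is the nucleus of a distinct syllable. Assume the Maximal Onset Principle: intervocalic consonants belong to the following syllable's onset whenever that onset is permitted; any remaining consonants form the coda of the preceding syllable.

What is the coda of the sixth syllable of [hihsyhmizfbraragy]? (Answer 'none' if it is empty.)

none

Vowels present: i, y, i, a, a, y; each is a nucleus, giving 6 syllables.
V1 /i/ – V2 /y/: /hs/ — longest licit onset from the right is /s/, leaving /h/ as coda.
V2 /y/ – V3 /i/: cluster /hm/ — the longest permitted-onset suffix is /m/; onset = /m/, preceding coda = /h/.
V3 /i/ – V4 /a/: cluster /zfbr/ — the longest permitted-onset suffix is /br/; onset = /br/, preceding coda = /zf/.
V4 /a/ – V5 /a/: /r/ → onset of the next syllable (single consonants are always licit onsets).
V5 /a/ – V6 /y/: /g/ → onset of the next syllable (single consonants are always licit onsets).
Syllabification: hih.syh.mizf.bra.ra.gy.
Syllable 6 is /gy/: onset /g/, nucleus /y/, coda ∅.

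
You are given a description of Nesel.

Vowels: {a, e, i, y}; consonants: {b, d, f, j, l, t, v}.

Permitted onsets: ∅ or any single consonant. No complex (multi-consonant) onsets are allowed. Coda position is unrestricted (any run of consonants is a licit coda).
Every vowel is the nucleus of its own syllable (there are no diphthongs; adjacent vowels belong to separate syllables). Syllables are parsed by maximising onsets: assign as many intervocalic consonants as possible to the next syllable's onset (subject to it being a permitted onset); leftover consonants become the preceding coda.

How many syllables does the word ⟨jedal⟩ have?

2

The vowels are e, a — 2 nuclei, so 2 syllables.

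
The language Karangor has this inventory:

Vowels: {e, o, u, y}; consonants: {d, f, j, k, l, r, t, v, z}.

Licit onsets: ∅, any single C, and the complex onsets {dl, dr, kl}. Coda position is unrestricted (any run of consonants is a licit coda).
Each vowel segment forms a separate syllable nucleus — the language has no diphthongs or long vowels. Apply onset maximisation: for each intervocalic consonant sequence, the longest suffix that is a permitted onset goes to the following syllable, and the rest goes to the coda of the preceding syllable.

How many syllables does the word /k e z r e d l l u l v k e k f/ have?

The vowels are e, e, u, e — 4 nuclei, so 4 syllables.

4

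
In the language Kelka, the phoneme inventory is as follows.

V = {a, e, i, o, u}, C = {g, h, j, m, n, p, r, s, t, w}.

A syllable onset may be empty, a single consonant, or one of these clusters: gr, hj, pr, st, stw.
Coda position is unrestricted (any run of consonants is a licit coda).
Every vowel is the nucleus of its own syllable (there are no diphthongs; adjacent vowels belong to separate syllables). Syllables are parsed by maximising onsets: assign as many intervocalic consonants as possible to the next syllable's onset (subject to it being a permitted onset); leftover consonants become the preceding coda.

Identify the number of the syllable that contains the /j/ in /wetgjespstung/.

2

The vowels are e, e, u — 3 nuclei, so 3 syllables.
V1 /e/ – V2 /e/: /tgj/; trying suffixes from longest down, /j/ is the first permitted one, so coda /tg/ | onset /j/.
V2 /e/ – V3 /u/: cluster /spst/ — the longest permitted-onset suffix is /st/; onset = /st/, preceding coda = /sp/.
Result: wetg.jesp.stung.
The /j/ is in the onset of syllable 2 (/jesp/).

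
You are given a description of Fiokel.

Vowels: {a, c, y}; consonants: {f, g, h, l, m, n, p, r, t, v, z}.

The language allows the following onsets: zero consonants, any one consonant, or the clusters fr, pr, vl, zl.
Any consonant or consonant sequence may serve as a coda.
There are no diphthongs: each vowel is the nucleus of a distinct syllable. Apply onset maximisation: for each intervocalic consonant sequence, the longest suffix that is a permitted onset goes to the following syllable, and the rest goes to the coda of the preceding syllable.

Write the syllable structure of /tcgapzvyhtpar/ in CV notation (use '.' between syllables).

CV.CVCC.CVCC.CVC

Nuclei (vowels): c, a, y, a → 4 syllables.
V1 /c/ – V2 /a/: just /g/ — single C goes to the following onset.
V2 /a/ – V3 /y/: /pzv/ splits as /pz/ + /v/ (/v/ is the longest suffix that is a licit onset).
V3 /y/ – V4 /a/: cluster /htp/ — the longest permitted-onset suffix is /p/; onset = /p/, preceding coda = /ht/.
So the parse is tc.gapz.vyht.par.
Mapping each syllable to C/V: /tc/ → CV, /gapz/ → CVCC, /vyht/ → CVCC, /par/ → CVC.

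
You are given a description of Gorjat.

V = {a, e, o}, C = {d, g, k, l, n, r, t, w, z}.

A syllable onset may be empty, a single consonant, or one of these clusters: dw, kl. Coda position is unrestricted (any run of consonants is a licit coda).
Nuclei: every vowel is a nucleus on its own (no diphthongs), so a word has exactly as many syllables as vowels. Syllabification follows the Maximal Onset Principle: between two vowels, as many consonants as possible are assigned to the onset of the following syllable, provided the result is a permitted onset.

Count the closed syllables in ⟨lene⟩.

0

The vowels are e, e — 2 nuclei, so 2 syllables.
σ1/σ2 boundary: /n/ → onset of the next syllable (single consonants are always licit onsets).
Putting it together: le.ne.
Classifying each syllable: /le/ (open), /ne/ (open).
Closed syllables: 0.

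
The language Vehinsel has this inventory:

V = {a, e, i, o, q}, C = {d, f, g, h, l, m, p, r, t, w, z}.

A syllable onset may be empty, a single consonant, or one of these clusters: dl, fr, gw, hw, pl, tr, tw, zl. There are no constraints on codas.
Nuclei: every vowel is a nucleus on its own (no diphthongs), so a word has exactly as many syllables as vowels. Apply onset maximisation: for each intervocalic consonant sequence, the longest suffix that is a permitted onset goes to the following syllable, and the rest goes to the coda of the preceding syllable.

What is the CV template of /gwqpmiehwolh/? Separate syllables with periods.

CCVC.CV.V.CCVCC

Vowels present: q, i, e, o; each is a nucleus, giving 4 syllables.
/q…i/ gap (V1→V2): /pm/ — longest licit onset from the right is /m/, leaving /p/ as coda.
/i…e/ gap (V2→V3): no consonants, so the boundary falls immediately after /i/.
/e…o/ gap (V3→V4): /hw/ is a licit onset in full, so it all attaches to the next syllable.
Putting it together: gwqp.mi.e.hwolh.
Mapping each syllable to C/V: /gwqp/ → CCVC, /mi/ → CV, /e/ → V, /hwolh/ → CCVCC.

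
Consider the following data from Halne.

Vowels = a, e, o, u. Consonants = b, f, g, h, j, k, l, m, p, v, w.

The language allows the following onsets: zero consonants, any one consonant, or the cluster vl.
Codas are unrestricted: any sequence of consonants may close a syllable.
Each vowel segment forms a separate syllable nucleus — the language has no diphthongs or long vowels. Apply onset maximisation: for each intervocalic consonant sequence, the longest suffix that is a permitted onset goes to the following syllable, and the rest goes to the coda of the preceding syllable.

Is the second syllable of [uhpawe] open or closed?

open

The vowels are u, a, e — 3 nuclei, so 3 syllables.
V1 /u/ – V2 /a/: /hp/ splits as /h/ + /p/ (/p/ is the longest suffix that is a licit onset).
V2 /a/ – V3 /e/: /w/ is a single consonant, so it becomes the next onset.
Putting it together: uh.pa.we.
Syllable 2 is /pa/; it ends in its nucleus with no coda, so it is open.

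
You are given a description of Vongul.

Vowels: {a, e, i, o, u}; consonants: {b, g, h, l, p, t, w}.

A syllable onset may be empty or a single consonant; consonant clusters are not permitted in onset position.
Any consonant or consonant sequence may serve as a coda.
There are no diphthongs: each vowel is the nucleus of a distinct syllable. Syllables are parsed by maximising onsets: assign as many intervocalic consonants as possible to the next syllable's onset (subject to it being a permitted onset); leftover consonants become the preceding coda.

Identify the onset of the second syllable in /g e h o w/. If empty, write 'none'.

Nuclei (vowels): e, o → 2 syllables.
/e…o/ gap (V1→V2): just /h/ — single C goes to the following onset.
Putting it together: ge.how.
Syllable 2 is /how/: onset /h/, nucleus /o/, coda /w/.

h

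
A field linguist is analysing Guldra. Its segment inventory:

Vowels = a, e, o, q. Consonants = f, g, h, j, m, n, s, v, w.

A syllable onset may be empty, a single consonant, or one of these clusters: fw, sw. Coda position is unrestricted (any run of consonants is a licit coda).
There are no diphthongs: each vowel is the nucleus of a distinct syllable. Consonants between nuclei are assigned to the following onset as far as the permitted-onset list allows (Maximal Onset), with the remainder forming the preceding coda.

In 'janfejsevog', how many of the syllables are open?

1

Vowels present: a, e, e, o; each is a nucleus, giving 4 syllables.
V1 /a/ – V2 /e/: /nf/ — longest licit onset from the right is /f/, leaving /n/ as coda.
V2 /e/ – V3 /e/: /js/; trying suffixes from longest down, /s/ is the first permitted one, so coda /j/ | onset /s/.
V3 /e/ – V4 /o/: just /v/ — single C goes to the following onset.
So the parse is jan.fej.se.vog.
Classifying each syllable: /jan/ (closed), /fej/ (closed), /se/ (open), /vog/ (closed).
Open syllables: 1.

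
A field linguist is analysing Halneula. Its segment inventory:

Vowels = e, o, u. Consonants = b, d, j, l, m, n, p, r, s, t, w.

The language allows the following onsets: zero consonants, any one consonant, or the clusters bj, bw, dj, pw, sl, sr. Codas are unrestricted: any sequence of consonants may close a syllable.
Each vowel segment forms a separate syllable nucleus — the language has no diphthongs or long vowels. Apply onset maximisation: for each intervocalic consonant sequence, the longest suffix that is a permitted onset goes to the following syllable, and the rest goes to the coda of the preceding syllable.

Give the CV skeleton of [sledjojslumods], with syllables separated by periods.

Vowels present: e, o, u, o; each is a nucleus, giving 4 syllables.
σ1/σ2 boundary: /dj/ is a licit onset in full, so it all attaches to the next syllable.
σ2/σ3 boundary: /jsl/ splits as /j/ + /sl/ (/sl/ is the longest suffix that is a licit onset).
σ3/σ4 boundary: /m/ → onset of the next syllable (single consonants are always licit onsets).
Syllabification: sle.djoj.slu.mods.
Mapping each syllable to C/V: /sle/ → CCV, /djoj/ → CCVC, /slu/ → CCV, /mods/ → CVCC.

CCV.CCVC.CCV.CVCC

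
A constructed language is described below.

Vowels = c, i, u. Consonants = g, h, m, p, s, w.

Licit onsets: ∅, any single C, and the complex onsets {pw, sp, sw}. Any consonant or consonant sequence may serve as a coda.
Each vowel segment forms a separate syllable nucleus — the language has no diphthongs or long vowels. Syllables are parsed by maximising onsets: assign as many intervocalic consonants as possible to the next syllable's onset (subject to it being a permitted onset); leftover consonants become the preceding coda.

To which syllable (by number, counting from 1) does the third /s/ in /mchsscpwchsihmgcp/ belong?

Vowels present: c, c, c, i, c; each is a nucleus, giving 5 syllables.
V1 /c/ – V2 /c/: cluster /hss/ — the longest permitted-onset suffix is /s/; onset = /s/, preceding coda = /hs/.
V2 /c/ – V3 /c/: cluster /pw/ — /pw/ is itself a permitted onset, so the whole cluster goes right; preceding coda = ∅.
V3 /c/ – V4 /i/: cluster /hs/ — the longest permitted-onset suffix is /s/; onset = /s/, preceding coda = /h/.
V4 /i/ – V5 /c/: /hmg/ — longest licit onset from the right is /g/, leaving /hm/ as coda.
Syllabification: mchs.sc.pwch.sihm.gcp.
The third /s/ is in the onset of syllable 4 (/sihm/).

4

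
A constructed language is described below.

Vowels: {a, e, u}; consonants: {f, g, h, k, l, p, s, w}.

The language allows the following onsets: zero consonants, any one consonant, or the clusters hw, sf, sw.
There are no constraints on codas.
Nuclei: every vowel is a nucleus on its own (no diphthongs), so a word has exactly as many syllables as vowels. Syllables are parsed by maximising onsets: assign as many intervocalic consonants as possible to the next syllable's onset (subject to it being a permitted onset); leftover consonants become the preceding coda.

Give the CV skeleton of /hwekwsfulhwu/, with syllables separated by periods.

CCVCC.CCVC.CCV

Vowels present: e, u, u; each is a nucleus, giving 3 syllables.
Between /e/ (V1) and /u/ (V2): /kwsf/ — longest licit onset from the right is /sf/, leaving /kw/ as coda.
Between /u/ (V2) and /u/ (V3): /lhw/ splits as /l/ + /hw/ (/hw/ is the longest suffix that is a licit onset).
Syllabification: hwekw.sful.hwu.
Mapping each syllable to C/V: /hwekw/ → CCVCC, /sful/ → CCVC, /hwu/ → CCV.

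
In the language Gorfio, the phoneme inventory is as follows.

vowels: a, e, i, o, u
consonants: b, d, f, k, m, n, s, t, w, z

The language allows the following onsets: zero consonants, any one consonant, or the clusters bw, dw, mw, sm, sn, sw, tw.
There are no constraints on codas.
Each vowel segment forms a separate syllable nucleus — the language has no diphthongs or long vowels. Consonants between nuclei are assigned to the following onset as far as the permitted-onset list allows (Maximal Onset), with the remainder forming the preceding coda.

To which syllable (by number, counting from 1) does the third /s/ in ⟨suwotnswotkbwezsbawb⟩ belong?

4

Nuclei (vowels): u, o, o, e, a → 5 syllables.
σ1/σ2 boundary: just /w/ — single C goes to the following onset.
σ2/σ3 boundary: cluster /tnsw/ — the longest permitted-onset suffix is /sw/; onset = /sw/, preceding coda = /tn/.
σ3/σ4 boundary: cluster /tkbw/ — the longest permitted-onset suffix is /bw/; onset = /bw/, preceding coda = /tk/.
σ4/σ5 boundary: /zsb/ splits as /zs/ + /b/ (/b/ is the longest suffix that is a licit onset).
Putting it together: su.wotn.swotk.bwezs.bawb.
The third /s/ is in the coda of syllable 4 (/bwezs/).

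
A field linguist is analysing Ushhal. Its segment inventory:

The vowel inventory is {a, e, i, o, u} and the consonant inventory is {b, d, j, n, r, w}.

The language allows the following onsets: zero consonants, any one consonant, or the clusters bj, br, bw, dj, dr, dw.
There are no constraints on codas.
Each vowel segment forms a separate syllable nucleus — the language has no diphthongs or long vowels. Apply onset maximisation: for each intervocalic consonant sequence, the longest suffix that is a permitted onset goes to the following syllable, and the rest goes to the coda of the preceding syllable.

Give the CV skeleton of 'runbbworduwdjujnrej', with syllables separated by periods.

Nuclei (vowels): u, o, u, u, e → 5 syllables.
Between /u/ (V1) and /o/ (V2): /nbbw/ — longest licit onset from the right is /bw/, leaving /nb/ as coda.
Between /o/ (V2) and /u/ (V3): /rd/ splits as /r/ + /d/ (/d/ is the longest suffix that is a licit onset).
Between /u/ (V3) and /u/ (V4): /wdj/ splits as /w/ + /dj/ (/dj/ is the longest suffix that is a licit onset).
Between /u/ (V4) and /e/ (V5): /jnr/ splits as /jn/ + /r/ (/r/ is the longest suffix that is a licit onset).
Result: runb.bwor.duw.djujn.rej.
Mapping each syllable to C/V: /runb/ → CVCC, /bwor/ → CCVC, /duw/ → CVC, /djujn/ → CCVCC, /rej/ → CVC.

CVCC.CCVC.CVC.CCVCC.CVC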